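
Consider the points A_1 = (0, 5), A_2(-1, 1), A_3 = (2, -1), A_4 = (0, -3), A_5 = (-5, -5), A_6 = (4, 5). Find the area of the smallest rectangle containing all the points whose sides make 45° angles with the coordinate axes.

76

In coordinates u = x + y, v = x − y the rectangle is axis-aligned; the map (x,y)→(u,v) scales areas by 2.
u-values: 5, 0, 1, -3, -10, 9; range = 9 − (-10) = 19.
v-values: -5, -2, 3, 3, 0, -1; range = 3 − (-5) = 8.
Area = (19 × 8) / 2 = 76.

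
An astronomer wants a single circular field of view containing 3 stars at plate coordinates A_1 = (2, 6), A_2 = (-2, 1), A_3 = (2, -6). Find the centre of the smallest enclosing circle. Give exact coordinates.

(2, 0)

Side lengths²: A_1A_2² = 41, A_1A_3² = 144, A_2A_3² = 65.
Since A_1A_3² = 144 ≥ 65 + 41 = 106, the angle opposite A_1A_3 is not acute, so the smallest enclosing circle has A_1A_3 as diameter.
Centre = midpoint of A_1A_3 = (2, 0), r² = 144/4 = 36.
Centre = (2, 0).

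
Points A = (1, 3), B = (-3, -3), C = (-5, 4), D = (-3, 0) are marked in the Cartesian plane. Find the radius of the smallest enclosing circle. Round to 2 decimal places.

By Welzl's lemma the MEC is supported by two points (diametrically opposite) or three points (on a circumcircle).
The minimum enclosing circle is determined by three boundary points: A, B, C.
Their circumcentre is (-2.425, 0.95) with r² = 15.933125.
The farthest remaining point D is at distance² 1.233125 ≤ 15.933125.
r = √(15.933125) ≈ 3.99.

3.99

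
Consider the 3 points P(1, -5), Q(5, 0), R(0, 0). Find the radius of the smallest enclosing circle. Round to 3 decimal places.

Side lengths²: PQ² = 41, PR² = 26, QR² = 25.
Since PQ² = 41 < 26 + 25 = 51, the triangle is acute, so the smallest enclosing circle is the circumcircle.
Circumcentre = (2.5, -2.1), r² = 10.66.
r = √(10.66) ≈ 3.265.

3.265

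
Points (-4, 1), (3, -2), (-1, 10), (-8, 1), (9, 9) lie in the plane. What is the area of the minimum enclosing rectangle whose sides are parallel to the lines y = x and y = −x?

200

In coordinates u = x + y, v = x − y the rectangle is axis-aligned; the map (x,y)→(u,v) scales areas by 2.
u-values: -3, 1, 9, -7, 18; range = 18 − (-7) = 25.
v-values: -5, 5, -11, -9, 0; range = 5 − (-11) = 16.
Area = (25 × 16) / 2 = 200.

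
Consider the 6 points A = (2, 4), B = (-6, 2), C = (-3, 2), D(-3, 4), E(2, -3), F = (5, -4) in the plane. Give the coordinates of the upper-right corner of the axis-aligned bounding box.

(5, 4)

x-range [-6, 5], y-range [-4, 4].
The upper-right corner is (5, 4).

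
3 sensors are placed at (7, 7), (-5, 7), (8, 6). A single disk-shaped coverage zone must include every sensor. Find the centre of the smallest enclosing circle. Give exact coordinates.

Call the three points A, B, C in the order given.
Side lengths²: AB² = 144, AC² = 2, BC² = 170.
Since BC² = 170 ≥ 144 + 2 = 146, the angle opposite BC is not acute, so the smallest enclosing circle has BC as diameter.
Centre = midpoint of BC = (1.5, 6.5), r² = 170/4 = 42.5.
Centre = (1.5, 6.5).

(1.5, 6.5)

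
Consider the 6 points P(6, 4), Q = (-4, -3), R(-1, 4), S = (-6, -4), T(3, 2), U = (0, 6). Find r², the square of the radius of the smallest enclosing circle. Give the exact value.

52

By Welzl's lemma the MEC is supported by two points (diametrically opposite) or three points (on a circumcircle).
The farthest pair is P–S with squared distance 208. The circle on this segment as diameter has centre (0, 0) and r² = 208/4 = 52.
Check Q: distance² to centre = 25 ≤ 52, so it lies inside.
All remaining points lie in this disk, and no smaller disk contains both endpoints, so this is the minimum enclosing circle.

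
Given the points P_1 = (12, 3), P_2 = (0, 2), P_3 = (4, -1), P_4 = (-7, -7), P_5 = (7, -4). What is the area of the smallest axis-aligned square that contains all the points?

361

The bounding box has width 19 and height 10.
An axis-aligned square enclosing the set must have side ≥ max(width, height).
So the minimum side is max(19, 10) = 19.
Area = 19² = 361.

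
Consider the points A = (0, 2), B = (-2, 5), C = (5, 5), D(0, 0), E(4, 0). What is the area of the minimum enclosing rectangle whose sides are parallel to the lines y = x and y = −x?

In coordinates u = x + y, v = x − y the rectangle is axis-aligned; the map (x,y)→(u,v) scales areas by 2.
u-values: 2, 3, 10, 0, 4; range = 10 − 0 = 10.
v-values: -2, -7, 0, 0, 4; range = 4 − (-7) = 11.
Area = (10 × 11) / 2 = 55.

55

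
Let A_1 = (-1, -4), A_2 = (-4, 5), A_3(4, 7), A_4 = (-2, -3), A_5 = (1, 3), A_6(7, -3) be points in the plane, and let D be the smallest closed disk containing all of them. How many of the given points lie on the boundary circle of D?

The minimum enclosing circle of a finite set is fixed by two of the points (as a diameter) or three (as a circumcircle).
The farthest pair is A_2–A_6 with squared distance 185. The circle on this segment as diameter has centre (1.5, 1) and r² = 185/4 = 46.25.
Check A_1: distance² to centre = 31.25 ≤ 46.25, so it lies inside.
All remaining points lie in this disk, and no smaller disk contains both endpoints, so this is the minimum enclosing circle.
The points at distance exactly r from the centre are A_2, A_6 — 2 points.

2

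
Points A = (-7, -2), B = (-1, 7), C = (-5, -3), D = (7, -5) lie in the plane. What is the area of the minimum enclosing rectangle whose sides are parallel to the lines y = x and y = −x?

In coordinates u = x + y, v = x − y the rectangle is axis-aligned; the map (x,y)→(u,v) scales areas by 2.
u-values: -9, 6, -8, 2; range = 6 − (-9) = 15.
v-values: -5, -8, -2, 12; range = 12 − (-8) = 20.
Area = (15 × 20) / 2 = 150.

150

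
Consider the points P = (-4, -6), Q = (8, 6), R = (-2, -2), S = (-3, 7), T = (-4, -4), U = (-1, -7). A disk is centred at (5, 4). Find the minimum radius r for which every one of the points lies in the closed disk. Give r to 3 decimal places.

The required radius is the distance from (5, 4) to the farthest point.
Squared distances: 181, 13, 85, 73, 145, 157.
Maximum is 181, attained at P.
r = √181 ≈ 13.454.

13.454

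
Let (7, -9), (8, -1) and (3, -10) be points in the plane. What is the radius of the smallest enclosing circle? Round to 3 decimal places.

Call the three points A, B, C in the order given.
Side lengths²: AB² = 65, AC² = 17, BC² = 106.
Since BC² = 106 ≥ 65 + 17 = 82, the angle opposite BC is not acute, so the smallest enclosing circle has BC as diameter.
Centre = midpoint of BC = (5.5, -5.5), r² = 106/4 = 26.5.
r = √(26.5) ≈ 5.148.

5.148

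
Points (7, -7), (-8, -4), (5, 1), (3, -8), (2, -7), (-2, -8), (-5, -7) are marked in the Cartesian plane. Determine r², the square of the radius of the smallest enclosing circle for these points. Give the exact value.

21437/361

The minimum enclosing circle is determined by three boundary points: (7, -7), (-8, -4), (5, 1).
Their circumcentre is (-6/19, -87/19) with r² = 21437/361.
The farthest remaining point (-5, -7) is at distance² 10037/361 ≤ 21437/361.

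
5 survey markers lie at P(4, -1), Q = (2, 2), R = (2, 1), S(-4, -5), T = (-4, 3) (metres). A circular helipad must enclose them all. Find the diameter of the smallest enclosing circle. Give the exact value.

10

The minimum enclosing circle of a finite set is fixed by two of the points (as a diameter) or three (as a circumcircle).
The minimum enclosing circle is determined by three boundary points: P, S, T.
Their circumcentre is (-1, -1) with r² = 25.
The farthest remaining point Q is at distance² 18 ≤ 25.
Diameter = 2r = 2√25 = 10.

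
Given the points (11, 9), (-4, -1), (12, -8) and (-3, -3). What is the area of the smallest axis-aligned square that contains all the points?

289

The bounding box has width 16 and height 17.
An axis-aligned square enclosing the set must have side ≥ max(width, height).
So the minimum side is max(16, 17) = 17.
Area = 17² = 289.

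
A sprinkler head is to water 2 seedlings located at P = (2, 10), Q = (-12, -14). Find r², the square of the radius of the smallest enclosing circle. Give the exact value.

The smallest circle enclosing two points has them as diameter endpoints.
Centre = midpoint = (-5, -2); r² = |PQ|²/4 = 772/4 = 193.

193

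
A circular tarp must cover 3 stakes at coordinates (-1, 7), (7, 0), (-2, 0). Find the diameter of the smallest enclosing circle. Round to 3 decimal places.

Call the three points A, B, C in the order given.
Side lengths²: AB² = 113, AC² = 50, BC² = 81.
Since AB² = 113 < 81 + 50 = 131, the triangle is acute, so the smallest enclosing circle is the circumcircle.
Circumcentre = (2.5, 41/14), r² = 2825/98.
Diameter = 2r = 2√(2825/98) ≈ 10.738.

10.738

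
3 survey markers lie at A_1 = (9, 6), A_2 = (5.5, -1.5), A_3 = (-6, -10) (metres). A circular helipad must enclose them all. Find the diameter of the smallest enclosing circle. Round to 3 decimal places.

Side lengths²: A_1A_2² = 68.5, A_1A_3² = 481, A_2A_3² = 204.5.
Since A_1A_3² = 481 ≥ 204.5 + 68.5 = 273, the angle opposite A_1A_3 is not acute, so the smallest enclosing circle has A_1A_3 as diameter.
Centre = midpoint of A_1A_3 = (1.5, -2), r² = 481/4 = 120.25.
Diameter = 2r = 2√(120.25) ≈ 21.932.

21.932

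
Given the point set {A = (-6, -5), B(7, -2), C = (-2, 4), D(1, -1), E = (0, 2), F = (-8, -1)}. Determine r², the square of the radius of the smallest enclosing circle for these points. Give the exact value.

56.5

The farthest pair is B–F with squared distance 226. The circle on this segment as diameter has centre (-0.5, -1.5) and r² = 226/4 = 56.5.
Check A: distance² to centre = 42.5 ≤ 56.5, so it lies inside.
All remaining points lie in this disk, and no smaller disk contains both endpoints, so this is the minimum enclosing circle.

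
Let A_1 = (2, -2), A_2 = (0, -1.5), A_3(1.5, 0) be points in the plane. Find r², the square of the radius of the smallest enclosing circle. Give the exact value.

Side lengths²: A_1A_2² = 4.25, A_1A_3² = 4.25, A_2A_3² = 4.5.
Since A_2A_3² = 4.5 < 4.25 + 4.25 = 8.5, the triangle is acute, so the smallest enclosing circle is the circumcircle.
Circumcentre = (1.15, -1.15), r² = 1.445.

1.445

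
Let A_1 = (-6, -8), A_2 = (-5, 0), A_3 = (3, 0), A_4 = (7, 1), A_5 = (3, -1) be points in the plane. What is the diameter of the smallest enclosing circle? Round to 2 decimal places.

The farthest pair is A_1–A_4 with squared distance 250. The circle on this segment as diameter has centre (0.5, -3.5) and r² = 250/4 = 62.5.
Check A_2: distance² to centre = 42.5 ≤ 62.5, so it lies inside.
All remaining points lie in this disk, and no smaller disk contains both endpoints, so this is the minimum enclosing circle.
Diameter = 2r = 2√(62.5) ≈ 15.81.

15.81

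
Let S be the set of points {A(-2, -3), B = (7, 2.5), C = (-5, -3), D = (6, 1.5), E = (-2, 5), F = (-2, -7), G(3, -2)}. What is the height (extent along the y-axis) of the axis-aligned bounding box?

max y = 5, min y = -7, so height = 12.

12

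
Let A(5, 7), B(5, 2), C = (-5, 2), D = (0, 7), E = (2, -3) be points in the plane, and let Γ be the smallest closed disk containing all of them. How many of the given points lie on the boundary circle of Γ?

A smallest enclosing disk is always determined by at most three of the input points on its boundary.
The minimum enclosing circle is determined by three boundary points: A, C, E.
Their circumcentre is (29/34, 95/34) with r² = 20165/578.
The farthest remaining point D is at distance² 10645/578 ≤ 20165/578.
The points at distance exactly r from the centre are A, C, E — 3 points.

3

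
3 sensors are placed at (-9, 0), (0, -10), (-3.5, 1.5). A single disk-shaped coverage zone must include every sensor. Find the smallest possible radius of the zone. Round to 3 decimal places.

Call the three points A, B, C in the order given.
Side lengths²: AB² = 181, AC² = 32.5, BC² = 144.5.
Since AB² = 181 ≥ 144.5 + 32.5 = 177, the angle opposite AB is not acute, so the smallest enclosing circle has AB as diameter.
Centre = midpoint of AB = (-4.5, -5), r² = 181/4 = 45.25.
r = √(45.25) ≈ 6.727.

6.727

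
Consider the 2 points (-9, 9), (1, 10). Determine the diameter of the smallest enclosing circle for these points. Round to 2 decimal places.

10.05

The smallest circle enclosing two points has them as diameter endpoints.
Centre = midpoint = (-4, 9.5); r² = |(-9, 9)−(1, 10)|²/4 = 101/4 = 25.25.
Diameter = 2r = 2√(25.25) ≈ 10.05.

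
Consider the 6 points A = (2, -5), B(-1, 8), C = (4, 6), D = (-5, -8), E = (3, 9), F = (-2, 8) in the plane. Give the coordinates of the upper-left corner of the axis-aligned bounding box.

x-range [-5, 4], y-range [-8, 9].
The upper-left corner is (-5, 9).

(-5, 9)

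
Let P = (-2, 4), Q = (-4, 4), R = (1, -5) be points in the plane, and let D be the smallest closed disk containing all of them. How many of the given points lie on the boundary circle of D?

Side lengths²: PQ² = 4, PR² = 90, QR² = 106.
Since QR² = 106 ≥ 90 + 4 = 94, the angle opposite QR is not acute, so the smallest enclosing circle has QR as diameter.
Centre = midpoint of QR = (-1.5, -0.5), r² = 106/4 = 26.5.
The points at distance exactly r from the centre are Q, R — 2 points.

2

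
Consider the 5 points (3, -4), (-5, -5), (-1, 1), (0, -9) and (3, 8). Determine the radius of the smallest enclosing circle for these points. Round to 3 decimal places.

A smallest enclosing disk is always determined by at most three of the input points on its boundary.
The farthest pair is (0, -9)–(3, 8) with squared distance 298. The circle on this segment as diameter has centre (1.5, -0.5) and r² = 298/4 = 74.5.
Check (3, -4): distance² to centre = 14.5 ≤ 74.5, so it lies inside.
All remaining points lie in this disk, and no smaller disk contains both endpoints, so this is the minimum enclosing circle.
r = √(74.5) ≈ 8.631.

8.631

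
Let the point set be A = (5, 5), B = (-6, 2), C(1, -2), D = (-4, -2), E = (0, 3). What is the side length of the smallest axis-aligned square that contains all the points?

The bounding box has width 11 and height 7.
An axis-aligned square enclosing the set must have side ≥ max(width, height).
So the minimum side is max(11, 7) = 11.

11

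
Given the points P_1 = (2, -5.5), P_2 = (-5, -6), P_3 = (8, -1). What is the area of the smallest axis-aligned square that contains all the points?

The bounding box has width 13 and height 5.
An axis-aligned square enclosing the set must have side ≥ max(width, height).
So the minimum side is max(13, 5) = 13.
Area = 13² = 169.

169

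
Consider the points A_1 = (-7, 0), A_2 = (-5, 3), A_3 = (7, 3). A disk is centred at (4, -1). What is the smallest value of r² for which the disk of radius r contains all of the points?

122

The required radius is the distance from (4, -1) to the farthest point.
Squared distances: 122, 97, 25.
Maximum is 122, attained at A_1.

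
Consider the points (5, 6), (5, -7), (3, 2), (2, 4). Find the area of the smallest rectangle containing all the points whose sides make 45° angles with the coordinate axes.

In coordinates u = x + y, v = x − y the rectangle is axis-aligned; the map (x,y)→(u,v) scales areas by 2.
u-values: 11, -2, 5, 6; range = 11 − (-2) = 13.
v-values: -1, 12, 1, -2; range = 12 − (-2) = 14.
Area = (13 × 14) / 2 = 91.

91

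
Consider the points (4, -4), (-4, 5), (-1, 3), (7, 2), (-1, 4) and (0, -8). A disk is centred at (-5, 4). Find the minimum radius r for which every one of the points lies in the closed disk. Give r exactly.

The required radius is the distance from (-5, 4) to the farthest point.
Squared distances: 145, 2, 17, 148, 16, 169.
Maximum is 169, attained at (0, -8).
r = √169 = 13.

13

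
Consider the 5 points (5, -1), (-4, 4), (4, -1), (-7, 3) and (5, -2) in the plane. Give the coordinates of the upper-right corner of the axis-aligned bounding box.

(5, 4)

x-range [-7, 5], y-range [-2, 4].
The upper-right corner is (5, 4).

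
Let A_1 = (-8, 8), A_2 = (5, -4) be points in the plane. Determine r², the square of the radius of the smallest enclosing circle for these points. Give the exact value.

78.25

The smallest circle enclosing two points has them as diameter endpoints.
Centre = midpoint = (-1.5, 2); r² = |A_1A_2|²/4 = 313/4 = 78.25.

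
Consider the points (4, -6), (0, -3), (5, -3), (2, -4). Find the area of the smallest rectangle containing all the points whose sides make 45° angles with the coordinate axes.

In coordinates u = x + y, v = x − y the rectangle is axis-aligned; the map (x,y)→(u,v) scales areas by 2.
u-values: -2, -3, 2, -2; range = 2 − (-3) = 5.
v-values: 10, 3, 8, 6; range = 10 − 3 = 7.
Area = (5 × 7) / 2 = 17.5.

17.5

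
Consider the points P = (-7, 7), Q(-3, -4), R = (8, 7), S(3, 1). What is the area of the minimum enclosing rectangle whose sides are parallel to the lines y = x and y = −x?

176

In coordinates u = x + y, v = x − y the rectangle is axis-aligned; the map (x,y)→(u,v) scales areas by 2.
u-values: 0, -7, 15, 4; range = 15 − (-7) = 22.
v-values: -14, 1, 1, 2; range = 2 − (-14) = 16.
Area = (22 × 16) / 2 = 176.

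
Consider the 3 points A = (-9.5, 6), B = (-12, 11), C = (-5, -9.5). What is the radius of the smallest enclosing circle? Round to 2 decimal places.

Side lengths²: AB² = 31.25, AC² = 260.5, BC² = 469.25.
Since BC² = 469.25 ≥ 260.5 + 31.25 = 291.75, the angle opposite BC is not acute, so the smallest enclosing circle has BC as diameter.
Centre = midpoint of BC = (-8.5, 0.75), r² = 469.25/4 = 117.3125.
r = √(117.3125) ≈ 10.83.

10.83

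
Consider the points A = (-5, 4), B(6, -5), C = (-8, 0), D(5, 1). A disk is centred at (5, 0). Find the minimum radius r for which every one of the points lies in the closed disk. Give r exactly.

The required radius is the distance from (5, 0) to the farthest point.
Squared distances: 116, 26, 169, 1.
Maximum is 169, attained at C.
r = √169 = 13.

13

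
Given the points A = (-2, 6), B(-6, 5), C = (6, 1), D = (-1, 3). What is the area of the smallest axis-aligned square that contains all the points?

The bounding box has width 12 and height 5.
An axis-aligned square enclosing the set must have side ≥ max(width, height).
So the minimum side is max(12, 5) = 12.
Area = 12² = 144.

144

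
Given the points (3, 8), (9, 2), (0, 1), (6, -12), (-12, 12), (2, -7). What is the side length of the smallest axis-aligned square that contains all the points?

24

The bounding box has width 21 and height 24.
An axis-aligned square enclosing the set must have side ≥ max(width, height).
So the minimum side is max(21, 24) = 24.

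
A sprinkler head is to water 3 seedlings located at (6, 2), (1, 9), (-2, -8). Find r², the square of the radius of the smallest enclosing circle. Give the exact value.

Call the three points A, B, C in the order given.
Side lengths²: AB² = 74, AC² = 164, BC² = 298.
Since BC² = 298 ≥ 164 + 74 = 238, the angle opposite BC is not acute, so the smallest enclosing circle has BC as diameter.
Centre = midpoint of BC = (-0.5, 0.5), r² = 298/4 = 74.5.

74.5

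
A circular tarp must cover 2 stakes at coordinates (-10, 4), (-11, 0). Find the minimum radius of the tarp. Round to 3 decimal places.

The smallest circle enclosing two points has them as diameter endpoints.
Centre = midpoint = (-10.5, 2); r² = |(-10, 4)−(-11, 0)|²/4 = 17/4 = 4.25.
r = √(4.25) ≈ 2.062.

2.062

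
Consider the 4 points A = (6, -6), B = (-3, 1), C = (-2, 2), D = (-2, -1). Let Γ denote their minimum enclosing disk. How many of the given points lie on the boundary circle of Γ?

The minimum enclosing circle of a finite set is fixed by two of the points (as a diameter) or three (as a circumcircle).
The farthest pair is A–B with squared distance 130. The circle on this segment as diameter has centre (1.5, -2.5) and r² = 130/4 = 32.5.
Check C: distance² to centre = 32.5 ≤ 32.5, so it lies inside.
All remaining points lie in this disk, and no smaller disk contains both endpoints, so this is the minimum enclosing circle.
The points at distance exactly r from the centre are A, B, C — 3 points.

3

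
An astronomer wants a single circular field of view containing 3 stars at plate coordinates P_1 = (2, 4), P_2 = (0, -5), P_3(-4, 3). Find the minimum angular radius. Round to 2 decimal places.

Side lengths²: P_1P_2² = 85, P_1P_3² = 37, P_2P_3² = 80.
Since P_1P_2² = 85 < 80 + 37 = 117, the triangle is acute, so the smallest enclosing circle is the circumcircle.
Circumcentre = (-5/13, -5/26), r² = 15725/676.
r = √(15725/676) ≈ 4.82.

4.82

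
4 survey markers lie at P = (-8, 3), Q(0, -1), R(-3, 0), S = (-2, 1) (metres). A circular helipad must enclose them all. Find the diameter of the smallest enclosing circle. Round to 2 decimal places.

8.94

By Welzl's lemma the MEC is supported by two points (diametrically opposite) or three points (on a circumcircle).
The farthest pair is P–Q with squared distance 80. The circle on this segment as diameter has centre (-4, 1) and r² = 80/4 = 20.
Check R: distance² to centre = 2 ≤ 20, so it lies inside.
All remaining points lie in this disk, and no smaller disk contains both endpoints, so this is the minimum enclosing circle.
Diameter = 2r = 2√20 ≈ 8.94.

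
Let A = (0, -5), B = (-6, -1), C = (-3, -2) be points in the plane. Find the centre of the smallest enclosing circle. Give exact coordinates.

Side lengths²: AB² = 52, AC² = 18, BC² = 10.
Since AB² = 52 ≥ 18 + 10 = 28, the angle opposite AB is not acute, so the smallest enclosing circle has AB as diameter.
Centre = midpoint of AB = (-3, -3), r² = 52/4 = 13.
Centre = (-3, -3).

(-3, -3)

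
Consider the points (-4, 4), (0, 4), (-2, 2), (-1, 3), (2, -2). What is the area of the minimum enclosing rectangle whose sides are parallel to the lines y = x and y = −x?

24

In coordinates u = x + y, v = x − y the rectangle is axis-aligned; the map (x,y)→(u,v) scales areas by 2.
u-values: 0, 4, 0, 2, 0; range = 4 − 0 = 4.
v-values: -8, -4, -4, -4, 4; range = 4 − (-8) = 12.
Area = (4 × 12) / 2 = 24.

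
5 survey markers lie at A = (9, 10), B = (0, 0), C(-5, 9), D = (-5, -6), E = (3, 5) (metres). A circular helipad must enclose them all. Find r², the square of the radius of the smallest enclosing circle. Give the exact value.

113

By Welzl's lemma the MEC is supported by two points (diametrically opposite) or three points (on a circumcircle).
The farthest pair is A–D with squared distance 452. The circle on this segment as diameter has centre (2, 2) and r² = 452/4 = 113.
Check B: distance² to centre = 8 ≤ 113, so it lies inside.
All remaining points lie in this disk, and no smaller disk contains both endpoints, so this is the minimum enclosing circle.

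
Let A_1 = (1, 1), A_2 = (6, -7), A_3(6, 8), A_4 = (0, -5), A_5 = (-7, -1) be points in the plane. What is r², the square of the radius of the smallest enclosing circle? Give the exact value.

The minimum enclosing circle is determined by three boundary points: A_2, A_3, A_5.
Their circumcentre is (41/26, 0.5) with r² = 25625/338.
The farthest remaining point A_4 is at distance² 11065/338 ≤ 25625/338.

25625/338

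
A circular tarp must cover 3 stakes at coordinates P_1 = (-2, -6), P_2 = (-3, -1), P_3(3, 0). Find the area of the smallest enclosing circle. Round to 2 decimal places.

Side lengths²: P_1P_2² = 26, P_1P_3² = 61, P_2P_3² = 37.
Since P_1P_3² = 61 < 37 + 26 = 63, the triangle is acute, so the smallest enclosing circle is the circumcircle.
Circumcentre = (25/62, -181/62), r² = 29341/1922.
Area = π·r² = π·29341/1922 ≈ 47.96.

47.96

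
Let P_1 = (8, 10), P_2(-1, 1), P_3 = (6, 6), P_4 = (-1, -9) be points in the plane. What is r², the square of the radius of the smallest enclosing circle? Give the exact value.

110.5

The farthest pair is P_1–P_4 with squared distance 442. The circle on this segment as diameter has centre (3.5, 0.5) and r² = 442/4 = 110.5.
Check P_2: distance² to centre = 20.5 ≤ 110.5, so it lies inside.
All remaining points lie in this disk, and no smaller disk contains both endpoints, so this is the minimum enclosing circle.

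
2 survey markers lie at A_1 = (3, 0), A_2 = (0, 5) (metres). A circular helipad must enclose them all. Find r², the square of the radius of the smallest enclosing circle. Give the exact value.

8.5

The smallest circle enclosing two points has them as diameter endpoints.
Centre = midpoint = (1.5, 2.5); r² = |A_1A_2|²/4 = 34/4 = 8.5.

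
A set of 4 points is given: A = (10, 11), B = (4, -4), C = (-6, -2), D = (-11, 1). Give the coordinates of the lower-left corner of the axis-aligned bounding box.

(-11, -4)

x-range [-11, 10], y-range [-4, 11].
The lower-left corner is (-11, -4).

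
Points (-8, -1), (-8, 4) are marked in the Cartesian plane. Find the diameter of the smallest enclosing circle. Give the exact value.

The smallest circle enclosing two points has them as diameter endpoints.
Centre = midpoint = (-8, 1.5); r² = |(-8, -1)−(-8, 4)|²/4 = 25/4 = 6.25.
Diameter = 2r = 2√(6.25) = 5.

5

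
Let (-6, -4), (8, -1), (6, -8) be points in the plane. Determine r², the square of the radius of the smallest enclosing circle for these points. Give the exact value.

54325/1058

Call the three points A, B, C in the order given.
Side lengths²: AB² = 205, AC² = 160, BC² = 53.
Since AB² = 205 < 160 + 53 = 213, the triangle is acute, so the smallest enclosing circle is the circumcircle.
Circumcentre = (49/46, -129/46), r² = 54325/1058.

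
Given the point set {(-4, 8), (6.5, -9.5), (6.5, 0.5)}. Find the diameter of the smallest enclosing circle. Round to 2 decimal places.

20.41

Call the three points A, B, C in the order given.
Side lengths²: AB² = 416.5, AC² = 166.5, BC² = 100.
Since AB² = 416.5 ≥ 166.5 + 100 = 266.5, the angle opposite AB is not acute, so the smallest enclosing circle has AB as diameter.
Centre = midpoint of AB = (1.25, -0.75), r² = 416.5/4 = 104.125.
Diameter = 2r = 2√(104.125) ≈ 20.41.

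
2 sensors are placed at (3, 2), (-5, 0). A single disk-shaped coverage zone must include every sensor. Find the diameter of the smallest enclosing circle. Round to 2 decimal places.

The smallest circle enclosing two points has them as diameter endpoints.
Centre = midpoint = (-1, 1); r² = |(3, 2)−(-5, 0)|²/4 = 68/4 = 17.
Diameter = 2r = 2√17 ≈ 8.25.

8.25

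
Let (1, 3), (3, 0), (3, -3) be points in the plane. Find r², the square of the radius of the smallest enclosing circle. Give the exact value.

Call the three points A, B, C in the order given.
Side lengths²: AB² = 13, AC² = 40, BC² = 9.
Since AC² = 40 ≥ 13 + 9 = 22, the angle opposite AC is not acute, so the smallest enclosing circle has AC as diameter.
Centre = midpoint of AC = (2, 0), r² = 40/4 = 10.

10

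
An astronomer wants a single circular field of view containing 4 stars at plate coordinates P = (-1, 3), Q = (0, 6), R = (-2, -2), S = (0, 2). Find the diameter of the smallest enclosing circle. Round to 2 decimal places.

8.25

By Welzl's lemma the MEC is supported by two points (diametrically opposite) or three points (on a circumcircle).
The farthest pair is Q–R with squared distance 68. The circle on this segment as diameter has centre (-1, 2) and r² = 68/4 = 17.
Check P: distance² to centre = 1 ≤ 17, so it lies inside.
All remaining points lie in this disk, and no smaller disk contains both endpoints, so this is the minimum enclosing circle.
Diameter = 2r = 2√17 ≈ 8.25.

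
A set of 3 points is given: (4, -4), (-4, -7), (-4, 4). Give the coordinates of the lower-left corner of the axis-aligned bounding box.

(-4, -7)

x-range [-4, 4], y-range [-7, 4].
The lower-left corner is (-4, -7).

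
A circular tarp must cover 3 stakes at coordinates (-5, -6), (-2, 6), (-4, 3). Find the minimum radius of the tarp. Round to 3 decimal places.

6.185

Call the three points A, B, C in the order given.
Side lengths²: AB² = 153, AC² = 82, BC² = 13.
Since AB² = 153 ≥ 82 + 13 = 95, the angle opposite AB is not acute, so the smallest enclosing circle has AB as diameter.
Centre = midpoint of AB = (-3.5, 0), r² = 153/4 = 38.25.
r = √(38.25) ≈ 6.185.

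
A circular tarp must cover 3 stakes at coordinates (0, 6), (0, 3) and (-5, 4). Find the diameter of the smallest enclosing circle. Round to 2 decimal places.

Call the three points A, B, C in the order given.
Side lengths²: AB² = 9, AC² = 29, BC² = 26.
Since AC² = 29 < 26 + 9 = 35, the triangle is acute, so the smallest enclosing circle is the circumcircle.
Circumcentre = (-2.3, 4.5), r² = 7.54.
Diameter = 2r = 2√(7.54) ≈ 5.49.

5.49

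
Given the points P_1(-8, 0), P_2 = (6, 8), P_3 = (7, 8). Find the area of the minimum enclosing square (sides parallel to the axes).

The bounding box has width 15 and height 8.
An axis-aligned square enclosing the set must have side ≥ max(width, height).
So the minimum side is max(15, 8) = 15.
Area = 15² = 225.

225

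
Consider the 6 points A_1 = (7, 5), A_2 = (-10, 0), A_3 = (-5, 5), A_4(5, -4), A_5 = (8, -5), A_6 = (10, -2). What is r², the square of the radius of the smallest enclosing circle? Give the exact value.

The minimum enclosing circle of a finite set is fixed by two of the points (as a diameter) or three (as a circumcircle).
The farthest pair is A_2–A_6 with squared distance 404. The circle on this segment as diameter has centre (0, -1) and r² = 404/4 = 101.
Check A_1: distance² to centre = 85 ≤ 101, so it lies inside.
All remaining points lie in this disk, and no smaller disk contains both endpoints, so this is the minimum enclosing circle.

101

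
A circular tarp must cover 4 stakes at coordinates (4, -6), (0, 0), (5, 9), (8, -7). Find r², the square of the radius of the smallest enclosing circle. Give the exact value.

66.25

The minimum enclosing circle of a finite set is fixed by two of the points (as a diameter) or three (as a circumcircle).
The farthest pair is (5, 9)–(8, -7) with squared distance 265. The circle on this segment as diameter has centre (6.5, 1) and r² = 265/4 = 66.25.
Check (4, -6): distance² to centre = 55.25 ≤ 66.25, so it lies inside.
All remaining points lie in this disk, and no smaller disk contains both endpoints, so this is the minimum enclosing circle.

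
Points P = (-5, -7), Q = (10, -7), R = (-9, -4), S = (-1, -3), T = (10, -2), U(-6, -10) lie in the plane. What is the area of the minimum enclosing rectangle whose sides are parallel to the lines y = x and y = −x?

264

In coordinates u = x + y, v = x − y the rectangle is axis-aligned; the map (x,y)→(u,v) scales areas by 2.
u-values: -12, 3, -13, -4, 8, -16; range = 8 − (-16) = 24.
v-values: 2, 17, -5, 2, 12, 4; range = 17 − (-5) = 22.
Area = (24 × 22) / 2 = 264.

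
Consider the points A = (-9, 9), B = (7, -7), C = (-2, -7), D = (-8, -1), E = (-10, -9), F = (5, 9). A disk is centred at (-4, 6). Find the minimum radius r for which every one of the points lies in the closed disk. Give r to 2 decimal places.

The required radius is the distance from (-4, 6) to the farthest point.
Squared distances: 34, 290, 173, 65, 261, 90.
Maximum is 290, attained at B.
r = √290 ≈ 17.03.

17.03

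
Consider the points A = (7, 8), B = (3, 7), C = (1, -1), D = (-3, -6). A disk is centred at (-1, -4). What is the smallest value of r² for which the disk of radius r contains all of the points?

The required radius is the distance from (-1, -4) to the farthest point.
Squared distances: 208, 137, 13, 8.
Maximum is 208, attained at A.

208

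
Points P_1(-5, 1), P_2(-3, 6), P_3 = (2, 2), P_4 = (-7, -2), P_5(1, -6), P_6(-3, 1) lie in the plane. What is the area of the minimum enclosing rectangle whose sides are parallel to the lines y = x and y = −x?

In coordinates u = x + y, v = x − y the rectangle is axis-aligned; the map (x,y)→(u,v) scales areas by 2.
u-values: -4, 3, 4, -9, -5, -2; range = 4 − (-9) = 13.
v-values: -6, -9, 0, -5, 7, -4; range = 7 − (-9) = 16.
Area = (13 × 16) / 2 = 104.

104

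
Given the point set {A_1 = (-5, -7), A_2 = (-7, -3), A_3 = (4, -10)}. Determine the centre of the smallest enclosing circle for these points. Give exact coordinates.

(-1.5, -6.5)

Side lengths²: A_1A_2² = 20, A_1A_3² = 90, A_2A_3² = 170.
Since A_2A_3² = 170 ≥ 90 + 20 = 110, the angle opposite A_2A_3 is not acute, so the smallest enclosing circle has A_2A_3 as diameter.
Centre = midpoint of A_2A_3 = (-1.5, -6.5), r² = 170/4 = 42.5.
Centre = (-1.5, -6.5).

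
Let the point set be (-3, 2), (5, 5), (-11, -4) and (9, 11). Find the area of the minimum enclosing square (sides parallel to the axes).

The bounding box has width 20 and height 15.
An axis-aligned square enclosing the set must have side ≥ max(width, height).
So the minimum side is max(20, 15) = 20.
Area = 20² = 400.

400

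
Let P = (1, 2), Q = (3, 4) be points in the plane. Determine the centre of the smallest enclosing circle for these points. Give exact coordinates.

The smallest circle enclosing two points has them as diameter endpoints.
Centre = midpoint = (2, 3); r² = |PQ|²/4 = 8/4 = 2.
Centre = (2, 3).

(2, 3)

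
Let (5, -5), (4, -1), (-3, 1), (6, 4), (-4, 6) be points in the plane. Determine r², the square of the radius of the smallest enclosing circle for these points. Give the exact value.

50.5

The minimum enclosing circle of a finite set is fixed by two of the points (as a diameter) or three (as a circumcircle).
The farthest pair is (5, -5)–(-4, 6) with squared distance 202. The circle on this segment as diameter has centre (0.5, 0.5) and r² = 202/4 = 50.5.
Check (4, -1): distance² to centre = 14.5 ≤ 50.5, so it lies inside.
All remaining points lie in this disk, and no smaller disk contains both endpoints, so this is the minimum enclosing circle.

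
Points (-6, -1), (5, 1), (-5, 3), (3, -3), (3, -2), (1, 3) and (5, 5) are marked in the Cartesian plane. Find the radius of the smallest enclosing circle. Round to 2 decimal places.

6.26

By Welzl's lemma the MEC is supported by two points (diametrically opposite) or three points (on a circumcircle).
The farthest pair is (-6, -1)–(5, 5) with squared distance 157. The circle on this segment as diameter has centre (-0.5, 2) and r² = 157/4 = 39.25.
Check (5, 1): distance² to centre = 31.25 ≤ 39.25, so it lies inside.
All remaining points lie in this disk, and no smaller disk contains both endpoints, so this is the minimum enclosing circle.
r = √(39.25) ≈ 6.26.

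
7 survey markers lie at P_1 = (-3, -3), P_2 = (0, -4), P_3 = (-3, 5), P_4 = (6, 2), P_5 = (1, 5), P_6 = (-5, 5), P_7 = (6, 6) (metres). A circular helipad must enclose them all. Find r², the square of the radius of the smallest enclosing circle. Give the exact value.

The minimum enclosing circle of a finite set is fixed by two of the points (as a diameter) or three (as a circumcircle).
The minimum enclosing circle is determined by three boundary points: P_1, P_6, P_7.
Their circumcentre is (0.8, 2.2) with r² = 41.48.
The farthest remaining point P_2 is at distance² 39.08 ≤ 41.48.

41.48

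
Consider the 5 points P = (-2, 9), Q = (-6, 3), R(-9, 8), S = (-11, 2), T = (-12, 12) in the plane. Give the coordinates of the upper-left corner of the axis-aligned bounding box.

x-range [-12, -2], y-range [2, 12].
The upper-left corner is (-12, 12).

(-12, 12)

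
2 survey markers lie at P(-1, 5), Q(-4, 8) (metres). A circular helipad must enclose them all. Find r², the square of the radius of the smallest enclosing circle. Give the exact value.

4.5

The smallest circle enclosing two points has them as diameter endpoints.
Centre = midpoint = (-2.5, 6.5); r² = |PQ|²/4 = 18/4 = 4.5.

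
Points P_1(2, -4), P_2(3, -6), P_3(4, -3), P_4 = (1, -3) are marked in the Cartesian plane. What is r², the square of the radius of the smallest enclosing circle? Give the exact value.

A smallest enclosing disk is always determined by at most three of the input points on its boundary.
The minimum enclosing circle is determined by three boundary points: P_2, P_3, P_4.
Their circumcentre is (2.5, -25/6) with r² = 65/18.
The farthest remaining point P_1 is at distance² 5/18 ≤ 65/18.

65/18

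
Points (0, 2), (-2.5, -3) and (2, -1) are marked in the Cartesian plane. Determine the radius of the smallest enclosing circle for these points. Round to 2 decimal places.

Call the three points A, B, C in the order given.
Side lengths²: AB² = 31.25, AC² = 13, BC² = 24.25.
Since AB² = 31.25 < 24.25 + 13 = 37.25, the triangle is acute, so the smallest enclosing circle is the circumcircle.
Circumcentre = (-23/28, -5/7), r² = 6305/784.
r = √(6305/784) ≈ 2.84.

2.84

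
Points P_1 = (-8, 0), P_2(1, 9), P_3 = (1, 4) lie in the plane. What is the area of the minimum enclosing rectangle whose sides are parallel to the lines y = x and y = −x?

45

In coordinates u = x + y, v = x − y the rectangle is axis-aligned; the map (x,y)→(u,v) scales areas by 2.
u-values: -8, 10, 5; range = 10 − (-8) = 18.
v-values: -8, -8, -3; range = -3 − (-8) = 5.
Area = (18 × 5) / 2 = 45.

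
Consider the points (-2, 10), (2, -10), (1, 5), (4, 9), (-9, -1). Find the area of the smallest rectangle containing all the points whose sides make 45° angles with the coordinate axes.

276

In coordinates u = x + y, v = x − y the rectangle is axis-aligned; the map (x,y)→(u,v) scales areas by 2.
u-values: 8, -8, 6, 13, -10; range = 13 − (-10) = 23.
v-values: -12, 12, -4, -5, -8; range = 12 − (-12) = 24.
Area = (23 × 24) / 2 = 276.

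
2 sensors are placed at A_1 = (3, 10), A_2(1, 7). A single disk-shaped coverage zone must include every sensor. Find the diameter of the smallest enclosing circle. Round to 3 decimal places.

3.606

The smallest circle enclosing two points has them as diameter endpoints.
Centre = midpoint = (2, 8.5); r² = |A_1A_2|²/4 = 13/4 = 3.25.
Diameter = 2r = 2√(3.25) ≈ 3.606.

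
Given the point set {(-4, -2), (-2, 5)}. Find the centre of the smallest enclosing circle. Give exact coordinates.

The smallest circle enclosing two points has them as diameter endpoints.
Centre = midpoint = (-3, 1.5); r² = |(-4, -2)−(-2, 5)|²/4 = 53/4 = 13.25.
Centre = (-3, 1.5).

(-3, 1.5)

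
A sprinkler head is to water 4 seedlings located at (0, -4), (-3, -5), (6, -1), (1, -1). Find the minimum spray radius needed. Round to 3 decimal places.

4.924

The farthest pair is (-3, -5)–(6, -1) with squared distance 97. The circle on this segment as diameter has centre (1.5, -3) and r² = 97/4 = 24.25.
Check (0, -4): distance² to centre = 3.25 ≤ 24.25, so it lies inside.
All remaining points lie in this disk, and no smaller disk contains both endpoints, so this is the minimum enclosing circle.
r = √(24.25) ≈ 4.924.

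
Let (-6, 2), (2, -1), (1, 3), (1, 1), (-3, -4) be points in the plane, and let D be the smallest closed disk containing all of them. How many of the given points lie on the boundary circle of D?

3

The minimum enclosing circle of a finite set is fixed by two of the points (as a diameter) or three (as a circumcircle).
The minimum enclosing circle is determined by three boundary points: (-6, 2), (2, -1), (-3, -4).
Their circumcentre is (-55/26, 5/26) with r² = 6205/338.
The farthest remaining point (1, 3) is at distance² 5945/338 ≤ 6205/338.
The points at distance exactly r from the centre are (-6, 2), (2, -1), (-3, -4) — 3 points.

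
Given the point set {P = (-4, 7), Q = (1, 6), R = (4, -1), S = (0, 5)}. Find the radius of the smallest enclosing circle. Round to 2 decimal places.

By Welzl's lemma the MEC is supported by two points (diametrically opposite) or three points (on a circumcircle).
The farthest pair is P–R with squared distance 128. The circle on this segment as diameter has centre (0, 3) and r² = 128/4 = 32.
Check Q: distance² to centre = 10 ≤ 32, so it lies inside.
All remaining points lie in this disk, and no smaller disk contains both endpoints, so this is the minimum enclosing circle.
r = √32 ≈ 5.66.

5.66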